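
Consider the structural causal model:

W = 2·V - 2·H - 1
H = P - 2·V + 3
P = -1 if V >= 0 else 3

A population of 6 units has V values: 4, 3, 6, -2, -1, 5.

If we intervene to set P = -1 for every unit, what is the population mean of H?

Every unit gets P=-1 under the intervention. H values become -6, -4, -10, 6, 4, -8; E[H|do(P=-1)] = -3.

-3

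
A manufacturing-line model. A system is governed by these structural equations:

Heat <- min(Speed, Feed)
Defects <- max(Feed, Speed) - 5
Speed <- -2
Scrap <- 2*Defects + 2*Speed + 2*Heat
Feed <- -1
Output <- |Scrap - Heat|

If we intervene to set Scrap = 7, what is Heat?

-2

do(Scrap=7) replaces the equation Scrap <- 2*Defects + 2*Speed + 2*Heat with the constant Scrap = 7.
Heat is not downstream of the intervention, so its value is determined by the original equations.
Heat = min(Speed, Feed)  [with Speed=-2, Feed=-1]  = -2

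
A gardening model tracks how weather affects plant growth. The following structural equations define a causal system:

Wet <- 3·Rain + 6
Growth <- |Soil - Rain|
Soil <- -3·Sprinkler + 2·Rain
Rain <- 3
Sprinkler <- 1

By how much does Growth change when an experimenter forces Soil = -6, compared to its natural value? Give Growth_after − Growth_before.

do(Soil=-6) replaces the equation Soil <- -3·Sprinkler + 2·Rain with the constant Soil = -6.
Growth = |Soil - Rain|  [with Soil=-6, Rain=3]  = 9
Without intervention: Soil = -3·Sprinkler + 2·Rain  [with Sprinkler=1, Rain=3]  = 3; Growth = |Soil - Rain|  [with Soil=3, Rain=3]  = 0.
Change = 9 − 0 = 9.

9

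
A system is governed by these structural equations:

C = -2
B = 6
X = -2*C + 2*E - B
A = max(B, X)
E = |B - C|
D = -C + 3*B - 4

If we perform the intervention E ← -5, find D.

16

The intervention breaks the incoming arrows to E: E = |B - C| no longer applies, and E = -5.
No directed path runs from E to D, so D keeps its natural value.
D = -C + 3*B - 4  [with C=-2, B=6]  = 16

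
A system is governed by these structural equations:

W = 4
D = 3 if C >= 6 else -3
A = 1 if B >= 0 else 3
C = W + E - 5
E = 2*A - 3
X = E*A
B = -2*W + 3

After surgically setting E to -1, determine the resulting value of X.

Under do(E=-1), the mechanism E = 2*A - 3 is discarded; E is fixed at -1.
B = -2*W + 3  [with W=4]  = -5
A = 1 if B >= 0 else 3  [with B=-5]  = 3
X = E*A  [with E=-1, A=3]  = -3

-3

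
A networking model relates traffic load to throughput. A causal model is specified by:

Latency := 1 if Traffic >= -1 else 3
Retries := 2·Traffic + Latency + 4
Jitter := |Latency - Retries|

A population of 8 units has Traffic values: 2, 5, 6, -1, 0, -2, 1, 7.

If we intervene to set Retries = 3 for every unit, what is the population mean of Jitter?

do(Retries=3) breaks Retries's dependence on Traffic. With Retries=3 fixed, Jitter across the units is 2, 2, 2, 2, 2, 0, 2, 2, mean 1.75.

1.75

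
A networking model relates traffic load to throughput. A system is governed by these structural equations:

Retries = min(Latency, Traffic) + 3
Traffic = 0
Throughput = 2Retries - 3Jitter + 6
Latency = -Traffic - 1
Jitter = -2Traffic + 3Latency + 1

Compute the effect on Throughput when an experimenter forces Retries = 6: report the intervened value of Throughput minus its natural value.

do(Retries=6) replaces the equation Retries = min(Latency, Traffic) + 3 with the constant Retries = 6.
Latency = -Traffic - 1  [with Traffic=0]  = -1
Jitter = -2Traffic + 3Latency + 1  [with Traffic=0, Latency=-1]  = -2
Throughput = 2Retries - 3Jitter + 6  [with Retries=6, Jitter=-2]  = 24
Without intervention: Latency = -Traffic - 1  [with Traffic=0]  = -1; Retries = min(Latency, Traffic) + 3  [with Latency=-1, Traffic=0]  = 2; Jitter = -2Traffic + 3Latency + 1  [with Traffic=0, Latency=-1]  = -2; Throughput = 2Retries - 3Jitter + 6  [with Retries=2, Jitter=-2]  = 16.
Change = 24 − 16 = 8.

8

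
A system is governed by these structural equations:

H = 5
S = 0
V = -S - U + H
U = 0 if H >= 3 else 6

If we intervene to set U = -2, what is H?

Under do(U=-2), the mechanism U = 0 if H >= 3 else 6 is discarded; U is fixed at -2.
H is not downstream of the intervention, so its value is determined by the original equations.

5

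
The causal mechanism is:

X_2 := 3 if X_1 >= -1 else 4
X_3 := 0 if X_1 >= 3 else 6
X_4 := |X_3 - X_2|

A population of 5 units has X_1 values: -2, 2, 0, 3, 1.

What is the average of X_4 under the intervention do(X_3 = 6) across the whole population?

The intervention sets X_3=6 in all 5 units regardless of X_1. Recomputing X_4 per unit gives 2, 3, 3, 3, 3; average 2.8.

2.8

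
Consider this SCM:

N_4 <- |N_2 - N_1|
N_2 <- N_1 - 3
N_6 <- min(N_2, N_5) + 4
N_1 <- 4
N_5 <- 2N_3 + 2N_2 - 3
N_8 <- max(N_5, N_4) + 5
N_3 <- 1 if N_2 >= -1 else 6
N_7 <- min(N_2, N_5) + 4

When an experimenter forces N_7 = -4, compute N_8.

do(N_7=-4) replaces the equation N_7 <- min(N_2, N_5) + 4 with the constant N_7 = -4.
N_8 is not downstream of the intervention, so its value is determined by the original equations.
N_2 = N_1 - 3  [with N_1=4]  = 1
N_3 = 1 if N_2 >= -1 else 6  [with N_2=1]  = 1
N_4 = |N_2 - N_1|  [with N_2=1, N_1=4]  = 3
N_5 = 2N_3 + 2N_2 - 3  [with N_3=1, N_2=1]  = 1
N_8 = max(N_5, N_4) + 5  [with N_5=1, N_4=3]  = 8

8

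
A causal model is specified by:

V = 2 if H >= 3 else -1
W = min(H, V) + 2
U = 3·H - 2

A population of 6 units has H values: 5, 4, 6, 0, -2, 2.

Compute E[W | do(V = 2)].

do(V=2) breaks V's dependence on H. With V=2 fixed, W across the units is 4, 4, 4, 2, 0, 4, mean 3.

3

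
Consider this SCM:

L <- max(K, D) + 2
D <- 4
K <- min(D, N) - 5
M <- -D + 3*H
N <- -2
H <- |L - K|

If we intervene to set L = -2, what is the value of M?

11

Under do(L=-2), the mechanism L <- max(K, D) + 2 is discarded; L is fixed at -2.
K = min(D, N) - 5  [with D=4, N=-2]  = -7
H = |L - K|  [with L=-2, K=-7]  = 5
M = -D + 3*H  [with D=4, H=5]  = 11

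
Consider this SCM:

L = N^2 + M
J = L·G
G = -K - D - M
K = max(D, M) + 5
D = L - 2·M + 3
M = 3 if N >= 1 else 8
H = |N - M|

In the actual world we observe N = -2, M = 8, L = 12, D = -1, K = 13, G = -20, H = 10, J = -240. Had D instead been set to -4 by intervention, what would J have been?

-204

do(D=-4) replaces the equation D = L - 2·M + 3 with the constant D = -4.
M = 3 if N >= 1 else 8  [with N=-2]  = 8
L = N^2 + M  [with N=-2, M=8]  = 12
K = max(D, M) + 5  [with D=-4, M=8]  = 13
G = -K - D - M  [with K=13, D=-4, M=8]  = -17
J = L·G  [with L=12, G=-17]  = -204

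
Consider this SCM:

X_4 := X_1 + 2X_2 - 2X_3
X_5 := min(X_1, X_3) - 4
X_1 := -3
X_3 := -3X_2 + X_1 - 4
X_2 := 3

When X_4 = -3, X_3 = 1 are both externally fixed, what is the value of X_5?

The joint intervention fixes X_4 = -3, X_3 = 1, removing each variable's own equation.
X_5 = min(X_1, X_3) - 4  [with X_1=-3, X_3=1]  = -7

-7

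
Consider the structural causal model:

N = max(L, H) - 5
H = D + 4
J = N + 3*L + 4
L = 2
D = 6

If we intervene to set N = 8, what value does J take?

Intervening sets N = 8 and removes its equation (N = max(L, H) - 5).
J = N + 3*L + 4  [with N=8, L=2]  = 18

18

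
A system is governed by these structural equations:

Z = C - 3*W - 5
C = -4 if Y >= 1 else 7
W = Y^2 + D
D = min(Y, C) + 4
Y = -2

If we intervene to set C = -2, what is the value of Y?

Under do(C=-2), the mechanism C = -4 if Y >= 1 else 7 is discarded; C is fixed at -2.
Y is not downstream of the intervention, so its value is determined by the original equations.

-2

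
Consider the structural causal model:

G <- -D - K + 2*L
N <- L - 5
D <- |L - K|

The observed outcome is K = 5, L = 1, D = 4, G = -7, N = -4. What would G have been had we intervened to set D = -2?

The intervention breaks the incoming arrows to D: D <- |L - K| no longer applies, and D = -2.
G = -D - K + 2*L  [with D=-2, K=5, L=1]  = -1

-1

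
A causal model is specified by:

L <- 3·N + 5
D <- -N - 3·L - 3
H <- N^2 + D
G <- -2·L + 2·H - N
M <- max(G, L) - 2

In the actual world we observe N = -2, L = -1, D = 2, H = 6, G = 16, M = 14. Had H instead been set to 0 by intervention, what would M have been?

2

Under do(H=0), the mechanism H <- N^2 + D is discarded; H is fixed at 0.
L = 3·N + 5  [with N=-2]  = -1
G = -2·L + 2·H - N  [with L=-1, H=0, N=-2]  = 4
M = max(G, L) - 2  [with G=4, L=-1]  = 2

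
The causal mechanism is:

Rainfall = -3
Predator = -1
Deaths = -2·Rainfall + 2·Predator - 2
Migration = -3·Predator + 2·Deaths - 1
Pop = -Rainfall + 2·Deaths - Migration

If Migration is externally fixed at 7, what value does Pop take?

0

Intervening sets Migration = 7 and removes its equation (Migration = -3·Predator + 2·Deaths - 1).
Deaths = -2·Rainfall + 2·Predator - 2  [with Rainfall=-3, Predator=-1]  = 2
Pop = -Rainfall + 2·Deaths - Migration  [with Rainfall=-3, Deaths=2, Migration=7]  = 0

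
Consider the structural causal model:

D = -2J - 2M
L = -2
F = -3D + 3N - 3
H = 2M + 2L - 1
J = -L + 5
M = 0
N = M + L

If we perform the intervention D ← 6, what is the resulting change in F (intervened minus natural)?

The intervention breaks the incoming arrows to D: D = -2J - 2M no longer applies, and D = 6.
N = M + L  [with M=0, L=-2]  = -2
F = -3D + 3N - 3  [with D=6, N=-2]  = -27
Without intervention: J = -L + 5  [with L=-2]  = 7; D = -2J - 2M  [with J=7, M=0]  = -14; N = M + L  [with M=0, L=-2]  = -2; F = -3D + 3N - 3  [with D=-14, N=-2]  = 33.
Change = -27 − 33 = -60.

-60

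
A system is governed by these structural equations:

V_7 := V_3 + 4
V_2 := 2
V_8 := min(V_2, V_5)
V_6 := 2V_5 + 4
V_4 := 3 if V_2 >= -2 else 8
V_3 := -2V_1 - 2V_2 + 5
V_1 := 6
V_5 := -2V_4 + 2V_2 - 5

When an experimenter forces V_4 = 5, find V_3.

-11

Under do(V_4=5), the mechanism V_4 := 3 if V_2 >= -2 else 8 is discarded; V_4 is fixed at 5.
Since V_3 is not a descendant of the intervened variable, it is unaffected.
V_3 = -2V_1 - 2V_2 + 5  [with V_1=6, V_2=2]  = -11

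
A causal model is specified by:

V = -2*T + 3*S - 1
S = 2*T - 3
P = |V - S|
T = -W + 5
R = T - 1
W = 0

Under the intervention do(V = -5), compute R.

Intervening sets V = -5 and removes its equation (V = -2*T + 3*S - 1).
No directed path runs from V to R, so R keeps its natural value.
T = -W + 5  [with W=0]  = 5
R = T - 1  [with T=5]  = 4

4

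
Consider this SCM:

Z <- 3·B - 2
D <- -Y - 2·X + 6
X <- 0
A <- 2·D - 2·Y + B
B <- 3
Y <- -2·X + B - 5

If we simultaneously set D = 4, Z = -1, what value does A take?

Setting D = 4, Z = -1 by intervention discards those variables' equations.
Y = -2·X + B - 5  [with X=0, B=3]  = -2
A = 2·D - 2·Y + B  [with D=4, Y=-2, B=3]  = 15

15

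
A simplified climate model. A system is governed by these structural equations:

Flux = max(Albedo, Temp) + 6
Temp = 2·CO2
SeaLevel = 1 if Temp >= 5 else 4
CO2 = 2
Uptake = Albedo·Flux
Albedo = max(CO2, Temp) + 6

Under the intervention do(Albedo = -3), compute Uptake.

-30

The intervention breaks the incoming arrows to Albedo: Albedo = max(CO2, Temp) + 6 no longer applies, and Albedo = -3.
Temp = 2·CO2  [with CO2=2]  = 4
Flux = max(Albedo, Temp) + 6  [with Albedo=-3, Temp=4]  = 10
Uptake = Albedo·Flux  [with Albedo=-3, Flux=10]  = -30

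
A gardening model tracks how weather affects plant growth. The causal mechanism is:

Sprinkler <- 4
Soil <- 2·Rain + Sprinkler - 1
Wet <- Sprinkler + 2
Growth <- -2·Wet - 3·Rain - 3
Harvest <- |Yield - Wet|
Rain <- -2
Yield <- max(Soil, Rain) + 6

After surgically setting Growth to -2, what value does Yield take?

5

The intervention breaks the incoming arrows to Growth: Growth <- -2·Wet - 3·Rain - 3 no longer applies, and Growth = -2.
Since Yield is not a descendant of the intervened variable, it is unaffected.
Soil = 2·Rain + Sprinkler - 1  [with Rain=-2, Sprinkler=4]  = -1
Yield = max(Soil, Rain) + 6  [with Soil=-1, Rain=-2]  = 5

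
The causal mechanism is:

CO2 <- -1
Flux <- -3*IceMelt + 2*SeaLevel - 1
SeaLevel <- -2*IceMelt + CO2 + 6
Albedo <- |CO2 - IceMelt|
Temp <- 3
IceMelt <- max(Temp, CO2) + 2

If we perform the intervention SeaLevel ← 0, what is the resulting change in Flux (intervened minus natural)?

10

The intervention breaks the incoming arrows to SeaLevel: SeaLevel <- -2*IceMelt + CO2 + 6 no longer applies, and SeaLevel = 0.
IceMelt = max(Temp, CO2) + 2  [with Temp=3, CO2=-1]  = 5
Flux = -3*IceMelt + 2*SeaLevel - 1  [with IceMelt=5, SeaLevel=0]  = -16
Without intervention: IceMelt = max(Temp, CO2) + 2  [with Temp=3, CO2=-1]  = 5; SeaLevel = -2*IceMelt + CO2 + 6  [with IceMelt=5, CO2=-1]  = -5; Flux = -3*IceMelt + 2*SeaLevel - 1  [with IceMelt=5, SeaLevel=-5]  = -26.
Change = -16 − (-26) = 10.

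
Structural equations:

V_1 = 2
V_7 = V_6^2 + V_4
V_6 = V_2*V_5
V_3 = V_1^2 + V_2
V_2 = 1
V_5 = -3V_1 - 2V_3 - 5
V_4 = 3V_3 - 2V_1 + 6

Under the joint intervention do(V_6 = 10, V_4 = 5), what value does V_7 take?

105

Under do(V_6 = 10, V_4 = 5), each intervened variable's structural equation is replaced by its fixed value.
V_7 = V_6^2 + V_4  [with V_6=10, V_4=5]  = 105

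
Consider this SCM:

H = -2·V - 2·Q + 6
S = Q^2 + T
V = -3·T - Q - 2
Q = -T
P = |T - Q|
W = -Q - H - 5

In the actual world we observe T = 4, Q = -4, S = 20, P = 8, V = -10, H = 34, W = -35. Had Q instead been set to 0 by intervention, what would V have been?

do(Q=0) replaces the equation Q = -T with the constant Q = 0.
V = -3·T - Q - 2  [with T=4, Q=0]  = -14

-14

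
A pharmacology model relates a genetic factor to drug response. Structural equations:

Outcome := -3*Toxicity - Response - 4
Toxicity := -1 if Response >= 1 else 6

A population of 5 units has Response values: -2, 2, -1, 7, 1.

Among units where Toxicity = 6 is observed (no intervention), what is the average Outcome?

Conditioning on Toxicity=6 selects the 2 unit(s) with Response ∈ {-2, -1}. Their Outcome values: -20, -21. Mean = -20.5.

-20.5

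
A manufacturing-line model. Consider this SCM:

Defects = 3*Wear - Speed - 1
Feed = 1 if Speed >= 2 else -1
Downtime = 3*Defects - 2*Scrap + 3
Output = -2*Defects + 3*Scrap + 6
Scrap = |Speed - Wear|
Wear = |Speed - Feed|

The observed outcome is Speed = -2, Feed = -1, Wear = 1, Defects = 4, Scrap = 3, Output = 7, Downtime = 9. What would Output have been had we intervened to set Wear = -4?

34

The intervention breaks the incoming arrows to Wear: Wear = |Speed - Feed| no longer applies, and Wear = -4.
Defects = 3*Wear - Speed - 1  [with Wear=-4, Speed=-2]  = -11
Scrap = |Speed - Wear|  [with Speed=-2, Wear=-4]  = 2
Output = -2*Defects + 3*Scrap + 6  [with Defects=-11, Scrap=2]  = 34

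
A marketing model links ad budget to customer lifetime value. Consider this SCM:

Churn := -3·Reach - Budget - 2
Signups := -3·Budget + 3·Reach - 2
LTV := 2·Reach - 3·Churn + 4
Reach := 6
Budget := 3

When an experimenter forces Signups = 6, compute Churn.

-23

The intervention breaks the incoming arrows to Signups: Signups := -3·Budget + 3·Reach - 2 no longer applies, and Signups = 6.
Churn is not downstream of the intervention, so its value is determined by the original equations.
Churn = -3·Reach - Budget - 2  [with Reach=6, Budget=3]  = -23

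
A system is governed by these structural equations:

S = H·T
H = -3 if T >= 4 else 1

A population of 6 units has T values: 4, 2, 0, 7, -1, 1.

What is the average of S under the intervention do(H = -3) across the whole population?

Every unit gets H=-3 under the intervention. S values become -12, -6, 0, -21, 3, -3; E[S|do(H=-3)] = -6.5.

-6.5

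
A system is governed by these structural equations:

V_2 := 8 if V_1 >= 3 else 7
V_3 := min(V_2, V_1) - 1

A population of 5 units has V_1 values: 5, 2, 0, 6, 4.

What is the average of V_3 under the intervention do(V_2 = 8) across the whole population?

2.4

Every unit gets V_2=8 under the intervention. V_3 values become 4, 1, -1, 5, 3; E[V_3|do(V_2=8)] = 2.4.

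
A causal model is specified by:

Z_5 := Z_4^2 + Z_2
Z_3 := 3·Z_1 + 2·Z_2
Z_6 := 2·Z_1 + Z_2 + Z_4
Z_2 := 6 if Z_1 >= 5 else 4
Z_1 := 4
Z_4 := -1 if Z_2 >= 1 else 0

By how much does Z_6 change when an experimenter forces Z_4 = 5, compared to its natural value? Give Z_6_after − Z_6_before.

Under do(Z_4=5), the mechanism Z_4 := -1 if Z_2 >= 1 else 0 is discarded; Z_4 is fixed at 5.
Z_2 = 6 if Z_1 >= 5 else 4  [with Z_1=4]  = 4
Z_6 = 2·Z_1 + Z_2 + Z_4  [with Z_1=4, Z_2=4, Z_4=5]  = 17
Without intervention: Z_2 = 6 if Z_1 >= 5 else 4  [with Z_1=4]  = 4; Z_4 = -1 if Z_2 >= 1 else 0  [with Z_2=4]  = -1; Z_6 = 2·Z_1 + Z_2 + Z_4  [with Z_1=4, Z_2=4, Z_4=-1]  = 11.
Change = 17 − 11 = 6.

6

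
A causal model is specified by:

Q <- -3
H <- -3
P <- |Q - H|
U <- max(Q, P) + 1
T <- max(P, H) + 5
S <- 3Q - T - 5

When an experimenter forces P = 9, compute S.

-28

The intervention breaks the incoming arrows to P: P <- |Q - H| no longer applies, and P = 9.
T = max(P, H) + 5  [with P=9, H=-3]  = 14
S = 3Q - T - 5  [with Q=-3, T=14]  = -28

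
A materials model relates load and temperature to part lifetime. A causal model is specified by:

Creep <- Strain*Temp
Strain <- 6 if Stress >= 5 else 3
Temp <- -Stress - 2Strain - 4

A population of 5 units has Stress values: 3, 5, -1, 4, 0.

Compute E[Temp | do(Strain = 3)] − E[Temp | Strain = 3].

-0.7

Under do(Strain=3), Strain's equation is replaced by Strain=3 for every unit. Per-unit Temp: -13, -15, -9, -14, -10. Mean = -12.2.
Observing Strain=3 restricts to units where Strain's equation naturally yields 3: Stress ∈ {3, -1, 4, 0}. In that subpopulation Temp = -13, -9, -14, -10, mean -11.5.
Difference = -12.2 − (-11.5) = -0.7.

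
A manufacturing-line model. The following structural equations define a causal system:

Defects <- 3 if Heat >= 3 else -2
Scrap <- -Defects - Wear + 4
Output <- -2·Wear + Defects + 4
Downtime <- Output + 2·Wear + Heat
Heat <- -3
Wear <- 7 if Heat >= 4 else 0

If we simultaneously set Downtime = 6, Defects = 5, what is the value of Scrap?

Under do(Downtime = 6, Defects = 5), each intervened variable's structural equation is replaced by its fixed value.
Wear = 7 if Heat >= 4 else 0  [with Heat=-3]  = 0
Scrap = -Defects - Wear + 4  [with Defects=5, Wear=0]  = -1

-1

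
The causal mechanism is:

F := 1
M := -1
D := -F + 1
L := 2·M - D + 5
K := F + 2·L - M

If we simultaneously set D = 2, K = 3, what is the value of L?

The joint intervention fixes D = 2, K = 3, removing each variable's own equation.
L = 2·M - D + 5  [with M=-1, D=2]  = 1

1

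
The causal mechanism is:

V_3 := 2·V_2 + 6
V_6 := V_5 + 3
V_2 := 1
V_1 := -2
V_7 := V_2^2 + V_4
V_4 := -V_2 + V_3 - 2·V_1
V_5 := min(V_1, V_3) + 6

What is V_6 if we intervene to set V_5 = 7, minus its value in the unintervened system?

3

The intervention breaks the incoming arrows to V_5: V_5 := min(V_1, V_3) + 6 no longer applies, and V_5 = 7.
V_6 = V_5 + 3  [with V_5=7]  = 10
Without intervention: V_3 = 2·V_2 + 6  [with V_2=1]  = 8; V_5 = min(V_1, V_3) + 6  [with V_1=-2, V_3=8]  = 4; V_6 = V_5 + 3  [with V_5=4]  = 7.
Change = 10 − 7 = 3.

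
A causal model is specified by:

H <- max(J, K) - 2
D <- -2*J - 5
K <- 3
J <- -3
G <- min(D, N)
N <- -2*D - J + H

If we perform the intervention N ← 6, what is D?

The intervention breaks the incoming arrows to N: N <- -2*D - J + H no longer applies, and N = 6.
Since D is not a descendant of the intervened variable, it is unaffected.
D = -2*J - 5  [with J=-3]  = 1

1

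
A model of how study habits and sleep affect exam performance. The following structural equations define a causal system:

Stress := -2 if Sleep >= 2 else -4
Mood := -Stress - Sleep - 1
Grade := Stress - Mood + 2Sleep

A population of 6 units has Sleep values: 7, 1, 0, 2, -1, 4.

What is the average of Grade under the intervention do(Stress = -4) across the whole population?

-0.5

Under do(Stress=-4), Stress's equation is replaced by Stress=-4 for every unit. Per-unit Grade: 14, -4, -7, -1, -10, 5. Mean = -0.5.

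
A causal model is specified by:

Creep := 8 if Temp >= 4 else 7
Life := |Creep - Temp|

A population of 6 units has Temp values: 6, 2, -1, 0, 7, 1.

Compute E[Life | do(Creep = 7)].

4.5

Every unit gets Creep=7 under the intervention. Life values become 1, 5, 8, 7, 0, 6; E[Life|do(Creep=7)] = 4.5.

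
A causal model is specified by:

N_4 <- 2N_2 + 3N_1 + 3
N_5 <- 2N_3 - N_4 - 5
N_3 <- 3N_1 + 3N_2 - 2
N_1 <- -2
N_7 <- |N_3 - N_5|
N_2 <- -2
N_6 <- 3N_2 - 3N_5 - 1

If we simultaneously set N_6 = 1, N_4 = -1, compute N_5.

-32

Setting N_6 = 1, N_4 = -1 by intervention discards those variables' equations.
N_3 = 3N_1 + 3N_2 - 2  [with N_1=-2, N_2=-2]  = -14
N_5 = 2N_3 - N_4 - 5  [with N_3=-14, N_4=-1]  = -32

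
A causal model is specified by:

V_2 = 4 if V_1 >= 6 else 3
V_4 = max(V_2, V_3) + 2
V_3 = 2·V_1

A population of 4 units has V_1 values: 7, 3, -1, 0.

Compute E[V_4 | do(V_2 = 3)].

8.5

The intervention sets V_2=3 in all 4 units regardless of V_1. Recomputing V_4 per unit gives 16, 8, 5, 5; average 8.5.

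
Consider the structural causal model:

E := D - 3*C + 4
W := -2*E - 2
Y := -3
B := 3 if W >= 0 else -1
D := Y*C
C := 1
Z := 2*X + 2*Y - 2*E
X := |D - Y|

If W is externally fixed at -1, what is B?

do(W=-1) replaces the equation W := -2*E - 2 with the constant W = -1.
B = 3 if W >= 0 else -1  [with W=-1]  = -1

-1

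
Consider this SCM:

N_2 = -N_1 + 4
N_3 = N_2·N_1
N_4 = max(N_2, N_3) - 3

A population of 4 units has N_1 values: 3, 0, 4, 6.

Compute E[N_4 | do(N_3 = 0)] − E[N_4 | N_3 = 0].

-0.75

Under do(N_3=0), N_3's equation is replaced by N_3=0 for every unit. Per-unit N_4: -2, 1, -3, -3. Mean = -1.75.
Observing N_3=0 restricts to units where N_3's equation naturally yields 0: N_1 ∈ {0, 4}. In that subpopulation N_4 = 1, -3, mean -1.
Difference = -1.75 − (-1) = -0.75.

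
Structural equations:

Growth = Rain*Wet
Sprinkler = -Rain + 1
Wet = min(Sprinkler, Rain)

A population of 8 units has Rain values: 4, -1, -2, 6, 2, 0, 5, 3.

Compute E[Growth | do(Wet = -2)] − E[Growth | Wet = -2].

Under do(Wet=-2), Wet's equation is replaced by Wet=-2 for every unit. Per-unit Growth: -8, 2, 4, -12, -4, 0, -10, -6. Mean = -4.25.
E[Growth|Wet=-2] averages over only the 2 units with Wet=-2 (Rain = -2, 3): Growth = 4, -6, mean -1.
Difference = -4.25 − (-1) = -3.25.

-3.25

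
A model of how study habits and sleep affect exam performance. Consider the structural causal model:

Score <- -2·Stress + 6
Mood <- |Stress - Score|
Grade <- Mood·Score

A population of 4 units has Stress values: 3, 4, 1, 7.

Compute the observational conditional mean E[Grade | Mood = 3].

E[Grade|Mood=3] averages over only the 2 units with Mood=3 (Stress = 3, 1): Grade = 0, 12, mean 6.

6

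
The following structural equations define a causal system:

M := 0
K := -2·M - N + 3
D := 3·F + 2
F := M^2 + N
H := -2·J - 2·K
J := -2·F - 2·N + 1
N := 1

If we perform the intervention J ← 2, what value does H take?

-8

The intervention breaks the incoming arrows to J: J := -2·F - 2·N + 1 no longer applies, and J = 2.
K = -2·M - N + 3  [with M=0, N=1]  = 2
H = -2·J - 2·K  [with J=2, K=2]  = -8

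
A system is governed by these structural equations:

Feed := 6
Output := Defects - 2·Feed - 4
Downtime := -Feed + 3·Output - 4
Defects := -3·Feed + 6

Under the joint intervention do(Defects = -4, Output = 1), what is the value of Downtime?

Setting Defects = -4, Output = 1 by intervention discards those variables' equations.
Downtime = -Feed + 3·Output - 4  [with Feed=6, Output=1]  = -7

-7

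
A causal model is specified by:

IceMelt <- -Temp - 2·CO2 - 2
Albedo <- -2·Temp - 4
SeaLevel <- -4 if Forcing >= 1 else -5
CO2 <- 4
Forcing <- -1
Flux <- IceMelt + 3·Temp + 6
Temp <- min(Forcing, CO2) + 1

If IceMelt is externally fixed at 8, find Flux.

14

The intervention breaks the incoming arrows to IceMelt: IceMelt <- -Temp - 2·CO2 - 2 no longer applies, and IceMelt = 8.
Temp = min(Forcing, CO2) + 1  [with Forcing=-1, CO2=4]  = 0
Flux = IceMelt + 3·Temp + 6  [with IceMelt=8, Temp=0]  = 14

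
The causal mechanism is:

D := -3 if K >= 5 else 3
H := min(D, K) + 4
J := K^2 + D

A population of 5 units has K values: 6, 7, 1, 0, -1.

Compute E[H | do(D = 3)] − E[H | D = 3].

Every unit gets D=3 under the intervention. H values become 7, 7, 5, 4, 3; E[H|do(D=3)] = 5.2.
Observing D=3 restricts to units where D's equation naturally yields 3: K ∈ {1, 0, -1}. In that subpopulation H = 5, 4, 3, mean 4.
Difference = 5.2 − 4 = 1.2.

1.2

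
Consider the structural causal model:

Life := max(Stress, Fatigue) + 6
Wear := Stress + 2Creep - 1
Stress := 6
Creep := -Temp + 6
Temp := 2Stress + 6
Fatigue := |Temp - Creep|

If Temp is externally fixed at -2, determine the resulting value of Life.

16

Under do(Temp=-2), the mechanism Temp := 2Stress + 6 is discarded; Temp is fixed at -2.
Creep = -Temp + 6  [with Temp=-2]  = 8
Fatigue = |Temp - Creep|  [with Temp=-2, Creep=8]  = 10
Life = max(Stress, Fatigue) + 6  [with Stress=6, Fatigue=10]  = 16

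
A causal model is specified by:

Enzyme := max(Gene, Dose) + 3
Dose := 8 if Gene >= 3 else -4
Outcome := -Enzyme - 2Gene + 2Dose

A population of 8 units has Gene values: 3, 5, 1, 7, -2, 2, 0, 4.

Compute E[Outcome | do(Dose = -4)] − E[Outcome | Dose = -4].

-6.75

Under do(Dose=-4), Dose's equation is replaced by Dose=-4 for every unit. Per-unit Outcome: -20, -26, -14, -32, -5, -17, -11, -23. Mean = -18.5.
E[Outcome|Dose=-4] averages over only the 4 units with Dose=-4 (Gene = 1, -2, 2, 0): Outcome = -14, -5, -17, -11, mean -11.75.
Difference = -18.5 − (-11.75) = -6.75.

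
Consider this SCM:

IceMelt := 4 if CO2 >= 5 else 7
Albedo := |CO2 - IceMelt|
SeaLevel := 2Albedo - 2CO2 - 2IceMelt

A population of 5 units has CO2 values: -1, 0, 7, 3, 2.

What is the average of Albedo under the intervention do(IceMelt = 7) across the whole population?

do(IceMelt=7) breaks IceMelt's dependence on CO2. With IceMelt=7 fixed, Albedo across the units is 8, 7, 0, 4, 5, mean 4.8.

4.8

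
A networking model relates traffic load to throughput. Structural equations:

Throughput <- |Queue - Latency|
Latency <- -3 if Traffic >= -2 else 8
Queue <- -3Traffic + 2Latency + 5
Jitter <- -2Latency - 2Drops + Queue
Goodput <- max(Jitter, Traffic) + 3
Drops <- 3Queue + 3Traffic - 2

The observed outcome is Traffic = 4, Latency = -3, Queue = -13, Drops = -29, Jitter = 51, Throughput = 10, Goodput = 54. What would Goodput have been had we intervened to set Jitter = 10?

13

Under do(Jitter=10), the mechanism Jitter <- -2Latency - 2Drops + Queue is discarded; Jitter is fixed at 10.
Goodput = max(Jitter, Traffic) + 3  [with Jitter=10, Traffic=4]  = 13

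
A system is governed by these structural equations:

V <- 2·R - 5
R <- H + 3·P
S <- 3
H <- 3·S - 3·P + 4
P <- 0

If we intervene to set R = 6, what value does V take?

7

Intervening sets R = 6 and removes its equation (R <- H + 3·P).
V = 2·R - 5  [with R=6]  = 7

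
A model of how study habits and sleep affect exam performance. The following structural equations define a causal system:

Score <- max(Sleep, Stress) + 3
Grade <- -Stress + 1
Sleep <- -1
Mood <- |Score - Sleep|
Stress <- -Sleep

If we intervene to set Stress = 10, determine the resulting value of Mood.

Under do(Stress=10), the mechanism Stress <- -Sleep is discarded; Stress is fixed at 10.
Score = max(Sleep, Stress) + 3  [with Sleep=-1, Stress=10]  = 13
Mood = |Score - Sleep|  [with Score=13, Sleep=-1]  = 14

14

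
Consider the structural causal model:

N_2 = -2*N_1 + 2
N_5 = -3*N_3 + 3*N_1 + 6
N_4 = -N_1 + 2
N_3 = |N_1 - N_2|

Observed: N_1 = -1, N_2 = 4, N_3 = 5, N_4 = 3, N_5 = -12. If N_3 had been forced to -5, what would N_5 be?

do(N_3=-5) replaces the equation N_3 = |N_1 - N_2| with the constant N_3 = -5.
N_5 = -3*N_3 + 3*N_1 + 6  [with N_3=-5, N_1=-1]  = 18

18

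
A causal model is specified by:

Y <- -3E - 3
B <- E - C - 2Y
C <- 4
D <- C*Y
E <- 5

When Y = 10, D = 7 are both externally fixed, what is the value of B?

The joint intervention fixes Y = 10, D = 7, removing each variable's own equation.
B = E - C - 2Y  [with E=5, C=4, Y=10]  = -19

-19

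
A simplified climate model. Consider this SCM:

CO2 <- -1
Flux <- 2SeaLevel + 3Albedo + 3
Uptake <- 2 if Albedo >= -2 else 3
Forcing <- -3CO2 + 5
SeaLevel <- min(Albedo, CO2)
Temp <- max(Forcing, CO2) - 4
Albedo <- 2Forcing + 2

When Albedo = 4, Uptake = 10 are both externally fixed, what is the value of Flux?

The joint intervention fixes Albedo = 4, Uptake = 10, removing each variable's own equation.
SeaLevel = min(Albedo, CO2)  [with Albedo=4, CO2=-1]  = -1
Flux = 2SeaLevel + 3Albedo + 3  [with SeaLevel=-1, Albedo=4]  = 13

13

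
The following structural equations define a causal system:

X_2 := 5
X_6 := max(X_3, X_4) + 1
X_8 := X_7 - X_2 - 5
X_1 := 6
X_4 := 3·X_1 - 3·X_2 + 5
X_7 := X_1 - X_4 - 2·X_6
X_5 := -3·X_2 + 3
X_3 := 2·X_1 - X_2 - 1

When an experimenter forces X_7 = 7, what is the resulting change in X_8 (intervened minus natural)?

do(X_7=7) replaces the equation X_7 := X_1 - X_4 - 2·X_6 with the constant X_7 = 7.
X_8 = X_7 - X_2 - 5  [with X_7=7, X_2=5]  = -3
Without intervention: X_3 = 2·X_1 - X_2 - 1  [with X_1=6, X_2=5]  = 6; X_4 = 3·X_1 - 3·X_2 + 5  [with X_1=6, X_2=5]  = 8; X_6 = max(X_3, X_4) + 1  [with X_3=6, X_4=8]  = 9; X_7 = X_1 - X_4 - 2·X_6  [with X_1=6, X_4=8, X_6=9]  = -20; X_8 = X_7 - X_2 - 5  [with X_7=-20, X_2=5]  = -30.
Change = -3 − (-30) = 27.

27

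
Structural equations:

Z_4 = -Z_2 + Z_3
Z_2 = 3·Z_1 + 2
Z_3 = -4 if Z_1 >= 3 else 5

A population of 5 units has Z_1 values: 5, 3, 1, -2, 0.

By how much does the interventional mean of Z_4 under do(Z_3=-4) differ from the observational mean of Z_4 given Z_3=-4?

7.8

Under do(Z_3=-4), Z_3's equation is replaced by Z_3=-4 for every unit. Per-unit Z_4: -21, -15, -9, 0, -6. Mean = -10.2.
Conditioning on Z_3=-4 selects the 2 unit(s) with Z_1 ∈ {5, 3}. Their Z_4 values: -21, -15. Mean = -18.
Difference = -10.2 − (-18) = 7.8.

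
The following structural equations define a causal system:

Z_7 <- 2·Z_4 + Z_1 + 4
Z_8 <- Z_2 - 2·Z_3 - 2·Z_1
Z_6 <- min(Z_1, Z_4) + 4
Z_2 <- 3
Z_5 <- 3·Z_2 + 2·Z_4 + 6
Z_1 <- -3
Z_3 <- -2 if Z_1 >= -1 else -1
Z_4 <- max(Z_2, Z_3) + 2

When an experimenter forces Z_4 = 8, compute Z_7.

17

The intervention breaks the incoming arrows to Z_4: Z_4 <- max(Z_2, Z_3) + 2 no longer applies, and Z_4 = 8.
Z_7 = 2·Z_4 + Z_1 + 4  [with Z_4=8, Z_1=-3]  = 17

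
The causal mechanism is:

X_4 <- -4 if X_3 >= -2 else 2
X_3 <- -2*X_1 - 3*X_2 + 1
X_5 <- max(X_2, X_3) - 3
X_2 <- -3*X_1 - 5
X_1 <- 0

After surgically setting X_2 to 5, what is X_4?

Under do(X_2=5), the mechanism X_2 <- -3*X_1 - 5 is discarded; X_2 is fixed at 5.
X_3 = -2*X_1 - 3*X_2 + 1  [with X_1=0, X_2=5]  = -14
X_4 = -4 if X_3 >= -2 else 2  [with X_3=-14]  = 2

2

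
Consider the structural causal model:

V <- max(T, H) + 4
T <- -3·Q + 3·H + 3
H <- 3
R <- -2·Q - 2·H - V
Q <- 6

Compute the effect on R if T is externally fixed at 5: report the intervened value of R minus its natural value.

do(T=5) replaces the equation T <- -3·Q + 3·H + 3 with the constant T = 5.
V = max(T, H) + 4  [with T=5, H=3]  = 9
R = -2·Q - 2·H - V  [with Q=6, H=3, V=9]  = -27
Without intervention: T = -3·Q + 3·H + 3  [with Q=6, H=3]  = -6; V = max(T, H) + 4  [with T=-6, H=3]  = 7; R = -2·Q - 2·H - V  [with Q=6, H=3, V=7]  = -25.
Change = -27 − (-25) = -2.

-2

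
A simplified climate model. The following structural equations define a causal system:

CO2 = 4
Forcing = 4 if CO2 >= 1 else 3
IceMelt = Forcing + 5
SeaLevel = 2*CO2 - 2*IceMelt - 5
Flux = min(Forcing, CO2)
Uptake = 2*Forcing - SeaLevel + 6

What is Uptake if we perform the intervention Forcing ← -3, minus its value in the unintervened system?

-28

Under do(Forcing=-3), the mechanism Forcing = 4 if CO2 >= 1 else 3 is discarded; Forcing is fixed at -3.
IceMelt = Forcing + 5  [with Forcing=-3]  = 2
SeaLevel = 2*CO2 - 2*IceMelt - 5  [with CO2=4, IceMelt=2]  = -1
Uptake = 2*Forcing - SeaLevel + 6  [with Forcing=-3, SeaLevel=-1]  = 1
Without intervention: Forcing = 4 if CO2 >= 1 else 3  [with CO2=4]  = 4; IceMelt = Forcing + 5  [with Forcing=4]  = 9; SeaLevel = 2*CO2 - 2*IceMelt - 5  [with CO2=4, IceMelt=9]  = -15; Uptake = 2*Forcing - SeaLevel + 6  [with Forcing=4, SeaLevel=-15]  = 29.
Change = 1 − 29 = -28.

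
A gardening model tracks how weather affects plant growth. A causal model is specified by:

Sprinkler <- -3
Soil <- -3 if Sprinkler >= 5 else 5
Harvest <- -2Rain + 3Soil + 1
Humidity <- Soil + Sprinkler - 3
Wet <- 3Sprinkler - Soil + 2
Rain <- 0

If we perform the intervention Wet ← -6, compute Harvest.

16

Under do(Wet=-6), the mechanism Wet <- 3Sprinkler - Soil + 2 is discarded; Wet is fixed at -6.
Since Harvest is not a descendant of the intervened variable, it is unaffected.
Soil = -3 if Sprinkler >= 5 else 5  [with Sprinkler=-3]  = 5
Harvest = -2Rain + 3Soil + 1  [with Rain=0, Soil=5]  = 16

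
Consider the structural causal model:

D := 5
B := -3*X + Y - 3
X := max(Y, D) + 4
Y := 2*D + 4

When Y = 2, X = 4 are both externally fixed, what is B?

-13

Setting Y = 2, X = 4 by intervention discards those variables' equations.
B = -3*X + Y - 3  [with X=4, Y=2]  = -13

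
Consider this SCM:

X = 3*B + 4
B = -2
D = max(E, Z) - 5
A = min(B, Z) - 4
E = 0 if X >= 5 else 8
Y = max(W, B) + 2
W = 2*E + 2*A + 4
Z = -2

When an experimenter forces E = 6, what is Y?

Under do(E=6), the mechanism E = 0 if X >= 5 else 8 is discarded; E is fixed at 6.
A = min(B, Z) - 4  [with B=-2, Z=-2]  = -6
W = 2*E + 2*A + 4  [with E=6, A=-6]  = 4
Y = max(W, B) + 2  [with W=4, B=-2]  = 6

6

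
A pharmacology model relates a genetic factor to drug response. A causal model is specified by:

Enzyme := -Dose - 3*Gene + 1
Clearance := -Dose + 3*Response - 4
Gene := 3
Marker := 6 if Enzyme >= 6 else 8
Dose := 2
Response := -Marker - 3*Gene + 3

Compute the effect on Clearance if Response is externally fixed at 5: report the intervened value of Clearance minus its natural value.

57

The intervention breaks the incoming arrows to Response: Response := -Marker - 3*Gene + 3 no longer applies, and Response = 5.
Clearance = -Dose + 3*Response - 4  [with Dose=2, Response=5]  = 9
Without intervention: Enzyme = -Dose - 3*Gene + 1  [with Dose=2, Gene=3]  = -10; Marker = 6 if Enzyme >= 6 else 8  [with Enzyme=-10]  = 8; Response = -Marker - 3*Gene + 3  [with Marker=8, Gene=3]  = -14; Clearance = -Dose + 3*Response - 4  [with Dose=2, Response=-14]  = -48.
Change = 9 − (-48) = 57.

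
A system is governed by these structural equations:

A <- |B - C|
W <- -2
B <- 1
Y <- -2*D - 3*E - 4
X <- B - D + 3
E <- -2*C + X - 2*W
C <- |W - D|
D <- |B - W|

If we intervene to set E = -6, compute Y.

8

do(E=-6) replaces the equation E <- -2*C + X - 2*W with the constant E = -6.
D = |B - W|  [with B=1, W=-2]  = 3
Y = -2*D - 3*E - 4  [with D=3, E=-6]  = 8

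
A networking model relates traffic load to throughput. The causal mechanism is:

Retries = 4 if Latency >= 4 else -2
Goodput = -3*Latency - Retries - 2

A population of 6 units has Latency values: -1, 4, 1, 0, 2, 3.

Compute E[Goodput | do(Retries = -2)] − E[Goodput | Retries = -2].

-1.5

Under do(Retries=-2), Retries's equation is replaced by Retries=-2 for every unit. Per-unit Goodput: 3, -12, -3, 0, -6, -9. Mean = -4.5.
E[Goodput|Retries=-2] averages over only the 5 units with Retries=-2 (Latency = -1, 1, 0, 2, 3): Goodput = 3, -3, 0, -6, -9, mean -3.
Difference = -4.5 − (-3) = -1.5.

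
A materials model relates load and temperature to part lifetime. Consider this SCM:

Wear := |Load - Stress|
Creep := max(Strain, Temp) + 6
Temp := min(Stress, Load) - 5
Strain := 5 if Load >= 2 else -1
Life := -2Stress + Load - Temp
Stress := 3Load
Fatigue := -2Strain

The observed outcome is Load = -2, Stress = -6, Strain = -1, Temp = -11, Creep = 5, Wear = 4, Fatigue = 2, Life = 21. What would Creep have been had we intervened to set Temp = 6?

12

Intervening sets Temp = 6 and removes its equation (Temp := min(Stress, Load) - 5).
Strain = 5 if Load >= 2 else -1  [with Load=-2]  = -1
Creep = max(Strain, Temp) + 6  [with Strain=-1, Temp=6]  = 12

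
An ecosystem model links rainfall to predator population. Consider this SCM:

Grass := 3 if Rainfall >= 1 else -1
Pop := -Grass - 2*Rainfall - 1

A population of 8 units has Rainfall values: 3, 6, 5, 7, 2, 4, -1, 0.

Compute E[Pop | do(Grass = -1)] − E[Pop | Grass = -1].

-7.5

do(Grass=-1) breaks Grass's dependence on Rainfall. With Grass=-1 fixed, Pop across the units is -6, -12, -10, -14, -4, -8, 2, 0, mean -6.5.
Conditioning on Grass=-1 selects the 2 unit(s) with Rainfall ∈ {-1, 0}. Their Pop values: 2, 0. Mean = 1.
Difference = -6.5 − 1 = -7.5.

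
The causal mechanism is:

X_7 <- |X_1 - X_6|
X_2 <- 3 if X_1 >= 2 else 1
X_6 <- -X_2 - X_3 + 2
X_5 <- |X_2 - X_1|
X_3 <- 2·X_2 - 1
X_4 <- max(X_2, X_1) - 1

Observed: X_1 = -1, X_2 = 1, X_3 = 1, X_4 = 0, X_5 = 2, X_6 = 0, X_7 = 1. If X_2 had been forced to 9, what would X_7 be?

23

Under do(X_2=9), the mechanism X_2 <- 3 if X_1 >= 2 else 1 is discarded; X_2 is fixed at 9.
X_3 = 2·X_2 - 1  [with X_2=9]  = 17
X_6 = -X_2 - X_3 + 2  [with X_2=9, X_3=17]  = -24
X_7 = |X_1 - X_6|  [with X_1=-1, X_6=-24]  = 23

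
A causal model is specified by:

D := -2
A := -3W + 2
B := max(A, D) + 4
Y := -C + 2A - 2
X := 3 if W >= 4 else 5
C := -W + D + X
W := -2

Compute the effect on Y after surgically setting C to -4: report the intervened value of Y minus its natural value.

The intervention breaks the incoming arrows to C: C := -W + D + X no longer applies, and C = -4.
A = -3W + 2  [with W=-2]  = 8
Y = -C + 2A - 2  [with C=-4, A=8]  = 18
Without intervention: X = 3 if W >= 4 else 5  [with W=-2]  = 5; C = -W + D + X  [with W=-2, D=-2, X=5]  = 5; A = -3W + 2  [with W=-2]  = 8; Y = -C + 2A - 2  [with C=5, A=8]  = 9.
Change = 18 − 9 = 9.

9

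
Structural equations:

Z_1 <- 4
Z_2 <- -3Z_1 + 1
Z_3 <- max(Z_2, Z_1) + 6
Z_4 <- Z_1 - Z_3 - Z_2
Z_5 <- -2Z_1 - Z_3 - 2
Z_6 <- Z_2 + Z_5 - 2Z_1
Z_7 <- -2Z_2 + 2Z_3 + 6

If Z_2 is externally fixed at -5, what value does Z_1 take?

Under do(Z_2=-5), the mechanism Z_2 <- -3Z_1 + 1 is discarded; Z_2 is fixed at -5.
Z_1 is not downstream of the intervention, so its value is determined by the original equations.

4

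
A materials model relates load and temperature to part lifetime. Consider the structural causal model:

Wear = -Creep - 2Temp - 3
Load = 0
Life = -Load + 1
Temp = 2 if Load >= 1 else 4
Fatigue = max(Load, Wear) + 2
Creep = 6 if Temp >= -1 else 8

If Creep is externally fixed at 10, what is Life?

1

The intervention breaks the incoming arrows to Creep: Creep = 6 if Temp >= -1 else 8 no longer applies, and Creep = 10.
No directed path runs from Creep to Life, so Life keeps its natural value.
Life = -Load + 1  [with Load=0]  = 1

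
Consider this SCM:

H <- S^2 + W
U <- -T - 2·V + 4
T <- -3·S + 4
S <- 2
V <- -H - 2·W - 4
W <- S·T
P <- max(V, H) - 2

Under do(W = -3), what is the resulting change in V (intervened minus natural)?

-3

do(W=-3) replaces the equation W <- S·T with the constant W = -3.
H = S^2 + W  [with S=2, W=-3]  = 1
V = -H - 2·W - 4  [with H=1, W=-3]  = 1
Without intervention: T = -3·S + 4  [with S=2]  = -2; W = S·T  [with S=2, T=-2]  = -4; H = S^2 + W  [with S=2, W=-4]  = 0; V = -H - 2·W - 4  [with H=0, W=-4]  = 4.
Change = 1 − 4 = -3.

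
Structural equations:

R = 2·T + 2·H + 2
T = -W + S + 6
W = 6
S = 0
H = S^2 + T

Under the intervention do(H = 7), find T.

0

Under do(H=7), the mechanism H = S^2 + T is discarded; H is fixed at 7.
Since T is not a descendant of the intervened variable, it is unaffected.
T = -W + S + 6  [with W=6, S=0]  = 0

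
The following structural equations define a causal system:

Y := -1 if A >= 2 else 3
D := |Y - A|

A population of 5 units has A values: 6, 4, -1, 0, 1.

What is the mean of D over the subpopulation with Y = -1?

6

Observing Y=-1 restricts to units where Y's equation naturally yields -1: A ∈ {6, 4}. In that subpopulation D = 7, 5, mean 6.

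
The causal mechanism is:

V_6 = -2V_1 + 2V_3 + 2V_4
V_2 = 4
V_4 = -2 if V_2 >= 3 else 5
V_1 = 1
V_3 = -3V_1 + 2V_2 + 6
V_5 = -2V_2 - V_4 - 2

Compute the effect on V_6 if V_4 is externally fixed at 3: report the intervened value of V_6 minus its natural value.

10

Under do(V_4=3), the mechanism V_4 = -2 if V_2 >= 3 else 5 is discarded; V_4 is fixed at 3.
V_3 = -3V_1 + 2V_2 + 6  [with V_1=1, V_2=4]  = 11
V_6 = -2V_1 + 2V_3 + 2V_4  [with V_1=1, V_3=11, V_4=3]  = 26
Without intervention: V_3 = -3V_1 + 2V_2 + 6  [with V_1=1, V_2=4]  = 11; V_4 = -2 if V_2 >= 3 else 5  [with V_2=4]  = -2; V_6 = -2V_1 + 2V_3 + 2V_4  [with V_1=1, V_3=11, V_4=-2]  = 16.
Change = 26 − 16 = 10.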